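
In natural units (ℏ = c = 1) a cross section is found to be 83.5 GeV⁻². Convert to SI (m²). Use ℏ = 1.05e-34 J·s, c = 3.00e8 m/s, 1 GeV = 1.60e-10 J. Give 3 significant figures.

3.24e-30 m²

Area is [L]² = [E]⁻²·(ℏc)²; restore (ℏc)².
1 GeV⁻² → (ℏc)² × (1 GeV in J)⁻² = 3.88e-32 m².
Result: 83.5 × 3.88e-32 = 3.24e-30 m².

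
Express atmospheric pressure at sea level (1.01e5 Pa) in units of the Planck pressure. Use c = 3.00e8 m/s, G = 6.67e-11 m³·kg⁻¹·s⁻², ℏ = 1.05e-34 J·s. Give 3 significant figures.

2.16e-109

Planck pressure: p_P = c⁷/(ℏG²) = 4.68e113 Pa.
1.01e5 / 4.68e113 = 2.16e-109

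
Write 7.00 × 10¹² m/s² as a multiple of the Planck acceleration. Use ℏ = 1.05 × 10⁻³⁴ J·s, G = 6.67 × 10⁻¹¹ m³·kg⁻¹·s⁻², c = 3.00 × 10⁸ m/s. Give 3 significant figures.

1.25 × 10⁻³⁹

Planck acceleration: a_P = √(c⁷/(ℏG)) = 5.59 × 10⁵¹ m/s².
7.00 × 10¹² / 5.59 × 10⁵¹ = 1.25 × 10⁻³⁹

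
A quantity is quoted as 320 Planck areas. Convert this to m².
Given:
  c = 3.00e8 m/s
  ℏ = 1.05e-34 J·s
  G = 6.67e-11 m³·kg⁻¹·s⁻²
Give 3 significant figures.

8.30e-68 m²

One Planck area: A_P = ℏG/c³ = 2.59e-70 m².
320 × 2.59e-70 m² = 8.30e-68 m²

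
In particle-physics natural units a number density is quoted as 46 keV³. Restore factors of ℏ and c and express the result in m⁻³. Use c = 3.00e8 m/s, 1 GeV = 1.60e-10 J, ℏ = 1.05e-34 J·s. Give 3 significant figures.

6.03e30 m⁻³

Number density is [L]⁻³ = [E]³/(ℏc)³.
1 GeV³ → 1/(ℏc)³ × (1 GeV in J)³ = 1.31e47 m⁻³.
Convert the energy scale: 46 keV³ = 4.60e-17 GeV³.
Result: 4.60e-17 × 1.31e47 = 6.03e30 m⁻³.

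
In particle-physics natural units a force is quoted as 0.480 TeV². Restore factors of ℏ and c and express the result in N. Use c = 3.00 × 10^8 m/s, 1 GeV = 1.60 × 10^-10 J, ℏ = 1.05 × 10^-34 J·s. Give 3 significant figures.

3.90 × 10^11 N

Force is [E]/[L] = [E]²/(ℏc); restore (ℏc)⁻¹.
1 GeV² → 1/(ℏc) × (1 GeV in J)² = 8.13 × 10^5 N.
Convert the energy scale: 0.480 TeV² = 4.80 × 10^5 GeV².
Result: 4.80 × 10^5 × 8.13 × 10^5 = 3.90 × 10^11 N.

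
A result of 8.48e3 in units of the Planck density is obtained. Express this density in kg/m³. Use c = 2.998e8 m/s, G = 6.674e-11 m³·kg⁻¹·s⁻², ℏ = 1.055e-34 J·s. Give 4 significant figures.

One Planck density: ρ_P = c⁵/(ℏG²) = 5.154e96 kg/m³.
8.48e3 × 5.154e96 kg/m³ = 4.370e100 kg/m³

4.370e100 kg/m³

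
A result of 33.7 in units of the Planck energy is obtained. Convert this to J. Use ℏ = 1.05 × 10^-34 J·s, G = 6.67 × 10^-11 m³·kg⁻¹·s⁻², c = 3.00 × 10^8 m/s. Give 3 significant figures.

6.59 × 10^10 J

One Planck energy: E_P = √(ℏc⁵/G) = 1.96 × 10^9 J.
33.7 × 1.96 × 10^9 J = 6.59 × 10^10 J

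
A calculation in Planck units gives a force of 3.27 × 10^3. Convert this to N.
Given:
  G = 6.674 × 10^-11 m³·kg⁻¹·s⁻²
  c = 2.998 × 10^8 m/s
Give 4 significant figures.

One Planck force: F_P = c⁴/G = 1.210 × 10^44 N.
3.27 × 10^3 × 1.210 × 10^44 N = 3.958 × 10^47 N

3.958 × 10^47 N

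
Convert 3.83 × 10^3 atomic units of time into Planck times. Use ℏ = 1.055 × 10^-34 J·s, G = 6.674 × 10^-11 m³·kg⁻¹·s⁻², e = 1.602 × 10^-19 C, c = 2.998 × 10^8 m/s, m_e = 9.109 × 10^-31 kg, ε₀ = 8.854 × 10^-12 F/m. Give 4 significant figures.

1.721 × 10^30

atomic unit of time: τ_au = (4πε₀)²ℏ³/(m_e e⁴) = 2.423 × 10^-17 s
Planck time: t_P = √(ℏG/c⁵) = 5.392 × 10^-44 s
3.83 × 10^3 × 2.423 × 10^-17 / 5.392 × 10^-44 = 1.721 × 10^30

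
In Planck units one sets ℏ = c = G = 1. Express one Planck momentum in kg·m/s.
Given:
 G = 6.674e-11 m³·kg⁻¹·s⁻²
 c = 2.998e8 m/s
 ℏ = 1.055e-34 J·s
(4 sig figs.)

6.527 kg·m/s

p_P = √(ℏc³/G)
  = √(42.60)
  = 6.527 kg·m/s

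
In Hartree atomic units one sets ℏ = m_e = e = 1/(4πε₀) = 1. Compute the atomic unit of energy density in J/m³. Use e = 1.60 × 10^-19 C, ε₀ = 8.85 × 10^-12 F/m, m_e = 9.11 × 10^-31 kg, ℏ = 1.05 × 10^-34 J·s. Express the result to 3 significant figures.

3.01 × 10^13 J/m³

u_au = E_h/a₀³ = m_e⁴e¹⁰/((4πε₀)⁵ℏ⁸)
E_h = 4.38 × 10^-18 J
a₀ = 5.26 × 10^-11 m
E_h/a₀³ = 3.01 × 10^13 J/m³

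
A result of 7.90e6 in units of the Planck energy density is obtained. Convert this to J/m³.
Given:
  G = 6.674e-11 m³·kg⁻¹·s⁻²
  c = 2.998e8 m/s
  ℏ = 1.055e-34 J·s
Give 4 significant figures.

3.660e120 J/m³

One Planck energy density: u_P = c⁷/(ℏG²) = 4.632e113 J/m³.
7.90e6 × 4.632e113 J/m³ = 3.660e120 J/m³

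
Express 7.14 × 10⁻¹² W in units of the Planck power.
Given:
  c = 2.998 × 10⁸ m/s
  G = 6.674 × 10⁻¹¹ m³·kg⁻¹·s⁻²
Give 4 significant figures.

Planck power: P_P = c⁵/G = 3.629 × 10⁵² W.
7.14 × 10⁻¹² / 3.629 × 10⁵² = 1.968 × 10⁻⁶⁴

1.968 × 10⁻⁶⁴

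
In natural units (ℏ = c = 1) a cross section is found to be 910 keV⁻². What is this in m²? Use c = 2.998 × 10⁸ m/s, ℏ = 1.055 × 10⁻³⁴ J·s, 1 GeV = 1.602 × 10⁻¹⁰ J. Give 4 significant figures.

3.547 × 10⁻¹⁷ m²

Area is [L]² = [E]⁻²·(ℏc)²; restore (ℏc)².
1 GeV⁻² → (ℏc)² × (1 GeV in J)⁻² = 3.898 × 10⁻³² m².
Convert the energy scale: 910 keV⁻² = 9.10 × 10¹⁴ GeV⁻².
Result: 9.10 × 10¹⁴ × 3.898 × 10⁻³² = 3.547 × 10⁻¹⁷ m².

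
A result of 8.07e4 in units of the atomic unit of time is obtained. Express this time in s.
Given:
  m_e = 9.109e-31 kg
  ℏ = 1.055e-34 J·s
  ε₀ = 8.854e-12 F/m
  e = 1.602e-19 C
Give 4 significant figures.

One atomic unit of time: τ_au = (4πε₀)²ℏ³/(m_e e⁴) = 2.423e-17 s.
8.07e4 × 2.423e-17 s = 1.955e-12 s

1.955e-12 s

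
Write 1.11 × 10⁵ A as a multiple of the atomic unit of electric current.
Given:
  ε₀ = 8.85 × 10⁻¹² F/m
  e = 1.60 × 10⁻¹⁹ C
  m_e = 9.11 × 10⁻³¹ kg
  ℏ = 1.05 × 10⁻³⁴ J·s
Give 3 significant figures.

atomic unit of electric current: I_au = e E_h/ℏ = m_e e⁵/((4πε₀)²ℏ³) = 6.67 × 10⁻³ A.
1.11 × 10⁵ / 6.67 × 10⁻³ = 1.66 × 10⁷

1.66 × 10⁷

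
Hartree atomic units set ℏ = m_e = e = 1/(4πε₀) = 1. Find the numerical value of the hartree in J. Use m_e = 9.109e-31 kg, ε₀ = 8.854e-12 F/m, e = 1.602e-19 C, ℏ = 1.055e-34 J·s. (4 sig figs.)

The unique combination of the constants set to 1 with dimensions of energy is E_h = m_e e⁴/(4πε₀ℏ)².
  = 6.000e-106 / 1.378e-88
  = 4.354e-18 J

4.354e-18 J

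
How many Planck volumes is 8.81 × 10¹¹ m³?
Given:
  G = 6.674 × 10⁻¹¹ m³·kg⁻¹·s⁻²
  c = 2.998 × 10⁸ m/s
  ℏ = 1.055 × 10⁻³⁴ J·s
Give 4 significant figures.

2.086 × 10¹¹⁶

Planck volume: V_P = (ℏG/c³)^(3/2) = 4.224 × 10⁻¹⁰⁵ m³.
8.81 × 10¹¹ / 4.224 × 10⁻¹⁰⁵ = 2.086 × 10¹¹⁶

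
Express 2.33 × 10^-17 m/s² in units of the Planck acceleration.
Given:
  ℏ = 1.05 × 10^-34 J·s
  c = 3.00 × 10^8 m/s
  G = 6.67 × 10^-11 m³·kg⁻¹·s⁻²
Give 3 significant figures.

4.17 × 10^-69

Planck acceleration: a_P = √(c⁷/(ℏG)) = 5.59 × 10^51 m/s².
2.33 × 10^-17 / 5.59 × 10^51 = 4.17 × 10^-69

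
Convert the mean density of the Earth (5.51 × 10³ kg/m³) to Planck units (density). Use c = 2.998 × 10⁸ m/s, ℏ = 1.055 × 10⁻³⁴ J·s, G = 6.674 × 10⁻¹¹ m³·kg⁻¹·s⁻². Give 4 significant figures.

Planck density: ρ_P = c⁵/(ℏG²) = 5.154 × 10⁹⁶ kg/m³.
5.51 × 10³ / 5.154 × 10⁹⁶ = 1.069 × 10⁻⁹³

1.069 × 10⁻⁹³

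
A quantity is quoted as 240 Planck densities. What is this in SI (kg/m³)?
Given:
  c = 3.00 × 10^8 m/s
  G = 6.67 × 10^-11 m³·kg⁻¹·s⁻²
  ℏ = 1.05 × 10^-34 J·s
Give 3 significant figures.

One Planck density: ρ_P = c⁵/(ℏG²) = 5.20 × 10^96 kg/m³.
240 × 5.20 × 10^96 kg/m³ = 1.25 × 10^99 kg/m³

1.25 × 10^99 kg/m³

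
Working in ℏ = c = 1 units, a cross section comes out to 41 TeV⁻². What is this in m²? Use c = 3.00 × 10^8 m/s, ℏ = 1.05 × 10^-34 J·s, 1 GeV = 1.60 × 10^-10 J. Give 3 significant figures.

Area is [L]² = [E]⁻²·(ℏc)²; restore (ℏc)².
1 GeV⁻² → (ℏc)² × (1 GeV in J)⁻² = 3.88 × 10^-32 m².
Convert the energy scale: 41 TeV⁻² = 4.10 × 10^-5 GeV⁻².
Result: 4.10 × 10^-5 × 3.88 × 10^-32 = 1.59 × 10^-36 m².

1.59 × 10^-36 m²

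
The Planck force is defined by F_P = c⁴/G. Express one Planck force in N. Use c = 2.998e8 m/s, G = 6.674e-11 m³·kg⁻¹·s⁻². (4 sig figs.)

1.210e44 N

F_P = c⁴/G
  = 8.078e33 / 6.674e-11
  = 1.210e44 N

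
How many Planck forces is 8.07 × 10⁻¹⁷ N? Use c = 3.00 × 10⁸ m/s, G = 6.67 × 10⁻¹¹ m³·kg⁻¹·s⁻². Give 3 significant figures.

6.65 × 10⁻⁶¹

Planck force: F_P = c⁴/G = 1.21 × 10⁴⁴ N.
8.07 × 10⁻¹⁷ / 1.21 × 10⁴⁴ = 6.65 × 10⁻⁶¹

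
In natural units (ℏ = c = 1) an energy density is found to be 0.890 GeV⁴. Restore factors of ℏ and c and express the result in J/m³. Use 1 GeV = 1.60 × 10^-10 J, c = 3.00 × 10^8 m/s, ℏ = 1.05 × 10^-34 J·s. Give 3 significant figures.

1.87 × 10^37 J/m³

[E]/[L]³ = [E]⁴/(ℏc)³; restore (ℏc)⁻³.
1 GeV⁴ → 1/(ℏc)³ × (1 GeV in J)⁴ = 2.10 × 10^37 J/m³.
Result: 0.890 × 2.10 × 10^37 = 1.87 × 10^37 J/m³.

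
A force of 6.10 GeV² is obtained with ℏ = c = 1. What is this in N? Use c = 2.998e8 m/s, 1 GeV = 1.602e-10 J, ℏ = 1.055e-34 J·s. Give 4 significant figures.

4.950e6 N

Force is [E]/[L] = [E]²/(ℏc); restore (ℏc)⁻¹.
1 GeV² → 1/(ℏc) × (1 GeV in J)² = 8.114e5 N.
Result: 6.10 × 8.114e5 = 4.950e6 N.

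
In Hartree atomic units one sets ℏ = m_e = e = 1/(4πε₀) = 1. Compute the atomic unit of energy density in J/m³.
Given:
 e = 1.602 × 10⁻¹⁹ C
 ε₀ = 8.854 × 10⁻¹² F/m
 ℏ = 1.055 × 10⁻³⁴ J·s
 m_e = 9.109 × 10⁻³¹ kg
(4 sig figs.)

2.929 × 10¹³ J/m³

u_au = E_h/a₀³ = m_e⁴e¹⁰/((4πε₀)⁵ℏ⁸)
E_h = 4.354 × 10⁻¹⁸ J
a₀ = 5.297 × 10⁻¹¹ m
E_h/a₀³ = 2.929 × 10¹³ J/m³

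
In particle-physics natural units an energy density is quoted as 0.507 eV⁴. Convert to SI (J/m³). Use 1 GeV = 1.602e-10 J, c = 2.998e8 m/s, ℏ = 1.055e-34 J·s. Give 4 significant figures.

10.55 J/m³

[E]/[L]³ = [E]⁴/(ℏc)³; restore (ℏc)⁻³.
1 GeV⁴ → 1/(ℏc)³ × (1 GeV in J)⁴ = 2.082e37 J/m³.
Convert the energy scale: 0.507 eV⁴ = 5.07e-37 GeV⁴.
Result: 5.07e-37 × 2.082e37 = 10.55 J/m³.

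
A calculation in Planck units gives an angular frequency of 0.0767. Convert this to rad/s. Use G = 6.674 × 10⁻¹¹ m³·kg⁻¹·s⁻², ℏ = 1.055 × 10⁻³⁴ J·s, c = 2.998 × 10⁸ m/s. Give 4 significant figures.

1.423 × 10⁴² rad/s

One Planck angular frequency: ω_P = √(c⁵/(ℏG)) = 1.855 × 10⁴³ rad/s.
0.0767 × 1.855 × 10⁴³ rad/s = 1.423 × 10⁴² rad/s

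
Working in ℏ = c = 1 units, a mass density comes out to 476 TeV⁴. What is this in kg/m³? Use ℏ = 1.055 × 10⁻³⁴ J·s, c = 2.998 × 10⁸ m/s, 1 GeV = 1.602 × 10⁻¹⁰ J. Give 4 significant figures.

Mass density is [E]/(c²[L]³) = [E]⁴/(ℏ³c⁵).
1 GeV⁴ → 1/(ℏ³c⁵) × (1 GeV in J)⁴ = 2.316 × 10²⁰ kg/m³.
Convert the energy scale: 476 TeV⁴ = 4.76 × 10¹⁴ GeV⁴.
Result: 4.76 × 10¹⁴ × 2.316 × 10²⁰ = 1.102 × 10³⁵ kg/m³.

1.102 × 10³⁵ kg/m³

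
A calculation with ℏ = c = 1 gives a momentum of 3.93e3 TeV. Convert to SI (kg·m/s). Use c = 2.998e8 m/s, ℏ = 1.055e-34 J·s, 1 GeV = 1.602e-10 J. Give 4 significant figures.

2.100e-12 kg·m/s

Momentum is [E]/c; divide by c.
1 GeV → 1/c × (1 GeV in J) = 5.344e-19 kg·m/s.
Convert the energy scale: 3.93e3 TeV = 3.93e6 GeV.
Result: 3.93e6 × 5.344e-19 = 2.100e-12 kg·m/s.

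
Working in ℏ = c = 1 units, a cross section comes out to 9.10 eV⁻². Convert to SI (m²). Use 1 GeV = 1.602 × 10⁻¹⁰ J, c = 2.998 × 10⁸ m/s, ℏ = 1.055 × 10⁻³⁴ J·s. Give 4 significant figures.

3.547 × 10⁻¹³ m²

Area is [L]² = [E]⁻²·(ℏc)²; restore (ℏc)².
1 GeV⁻² → (ℏc)² × (1 GeV in J)⁻² = 3.898 × 10⁻³² m².
Convert the energy scale: 9.10 eV⁻² = 9.10 × 10¹⁸ GeV⁻².
Result: 9.10 × 10¹⁸ × 3.898 × 10⁻³² = 3.547 × 10⁻¹³ m².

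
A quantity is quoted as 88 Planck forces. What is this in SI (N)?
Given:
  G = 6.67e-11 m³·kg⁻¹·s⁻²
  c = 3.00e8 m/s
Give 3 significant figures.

1.07e46 N

One Planck force: F_P = c⁴/G = 1.21e44 N.
88 × 1.21e44 N = 1.07e46 N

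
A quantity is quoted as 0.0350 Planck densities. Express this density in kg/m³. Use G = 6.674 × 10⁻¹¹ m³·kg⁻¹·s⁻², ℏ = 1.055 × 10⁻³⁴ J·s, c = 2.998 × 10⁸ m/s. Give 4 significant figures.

One Planck density: ρ_P = c⁵/(ℏG²) = 5.154 × 10⁹⁶ kg/m³.
0.0350 × 5.154 × 10⁹⁶ kg/m³ = 1.804 × 10⁹⁵ kg/m³

1.804 × 10⁹⁵ kg/m³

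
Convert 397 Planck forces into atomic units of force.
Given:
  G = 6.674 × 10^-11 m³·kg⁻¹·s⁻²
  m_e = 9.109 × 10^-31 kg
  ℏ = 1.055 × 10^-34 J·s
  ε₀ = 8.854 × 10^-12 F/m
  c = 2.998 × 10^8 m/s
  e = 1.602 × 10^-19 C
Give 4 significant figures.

Planck force: F_P = c⁴/G = 1.210 × 10^44 N
atomic unit of force: F_au = E_h/a₀ = m_e²e⁶/((4πε₀)³ℏ⁴) = 8.220 × 10^-8 N
397 × 1.210 × 10^44 / 8.220 × 10^-8 = 5.846 × 10^53

5.846 × 10^53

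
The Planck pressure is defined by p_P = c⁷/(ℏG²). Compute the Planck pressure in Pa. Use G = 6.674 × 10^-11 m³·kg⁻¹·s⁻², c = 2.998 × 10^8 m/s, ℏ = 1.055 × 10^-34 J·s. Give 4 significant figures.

4.632 × 10^113 Pa

p_P = c⁷/(ℏG²)
  = 2.177 × 10^59 / 4.699 × 10^-55
  = 4.632 × 10^113 Pa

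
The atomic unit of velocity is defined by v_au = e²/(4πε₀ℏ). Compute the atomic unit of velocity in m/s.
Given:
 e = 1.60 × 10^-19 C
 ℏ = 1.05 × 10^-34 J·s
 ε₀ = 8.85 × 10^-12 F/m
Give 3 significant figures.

v_au = e²/(4πε₀ℏ)
  = 2.56 × 10^-38 / 1.17 × 10^-44
  = 2.19 × 10^6 m/s

2.19 × 10^6 m/s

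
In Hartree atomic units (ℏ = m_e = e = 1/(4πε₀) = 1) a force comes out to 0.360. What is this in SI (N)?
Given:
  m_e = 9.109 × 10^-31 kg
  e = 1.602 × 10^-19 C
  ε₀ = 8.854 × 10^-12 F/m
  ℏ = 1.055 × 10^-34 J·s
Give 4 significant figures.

One atomic unit of force: F_au = E_h/a₀ = m_e²e⁶/((4πε₀)³ℏ⁴) = 8.220 × 10^-8 N.
0.360 × 8.220 × 10^-8 N = 2.959 × 10^-8 N

2.959 × 10^-8 N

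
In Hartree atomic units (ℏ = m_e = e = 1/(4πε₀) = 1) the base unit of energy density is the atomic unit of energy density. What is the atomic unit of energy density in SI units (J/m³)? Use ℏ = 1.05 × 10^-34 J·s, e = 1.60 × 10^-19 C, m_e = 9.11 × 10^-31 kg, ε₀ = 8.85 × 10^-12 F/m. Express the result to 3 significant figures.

u_au = E_h/a₀³ = m_e⁴e¹⁰/((4πε₀)⁵ℏ⁸)
E_h = 4.38 × 10^-18 J
a₀ = 5.26 × 10^-11 m
E_h/a₀³ = 3.01 × 10^13 J/m³

3.01 × 10^13 J/m³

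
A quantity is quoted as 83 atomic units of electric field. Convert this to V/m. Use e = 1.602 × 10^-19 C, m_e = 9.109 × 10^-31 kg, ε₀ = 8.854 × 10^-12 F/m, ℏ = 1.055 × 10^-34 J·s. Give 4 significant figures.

One atomic unit of electric field: E_au = E_h/(e a₀) = m_e²e⁵/((4πε₀)³ℏ⁴) = 5.131 × 10^11 V/m.
83 × 5.131 × 10^11 V/m = 4.259 × 10^13 V/m

4.259 × 10^13 V/m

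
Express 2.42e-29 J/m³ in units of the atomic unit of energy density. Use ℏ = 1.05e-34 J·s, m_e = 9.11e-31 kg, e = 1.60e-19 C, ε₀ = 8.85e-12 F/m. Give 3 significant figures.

8.03e-43

atomic unit of energy density: u_au = E_h/a₀³ = m_e⁴e¹⁰/((4πε₀)⁵ℏ⁸) = 3.01e13 J/m³.
2.42e-29 / 3.01e13 = 8.03e-43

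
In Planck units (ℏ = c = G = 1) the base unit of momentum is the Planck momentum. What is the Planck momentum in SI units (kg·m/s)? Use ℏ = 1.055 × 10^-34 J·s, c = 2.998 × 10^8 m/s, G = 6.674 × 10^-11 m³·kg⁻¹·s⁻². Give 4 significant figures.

p_P = √(ℏc³/G)
  = √(42.60)
  = 6.527 kg·m/s

6.527 kg·m/s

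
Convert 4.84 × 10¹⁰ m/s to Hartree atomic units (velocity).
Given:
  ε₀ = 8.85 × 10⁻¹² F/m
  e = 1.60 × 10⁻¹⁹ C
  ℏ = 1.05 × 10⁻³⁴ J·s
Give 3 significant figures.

2.21 × 10⁴

atomic unit of velocity: v_au = e²/(4πε₀ℏ) = 2.19 × 10⁶ m/s.
4.84 × 10¹⁰ / 2.19 × 10⁶ = 2.21 × 10⁴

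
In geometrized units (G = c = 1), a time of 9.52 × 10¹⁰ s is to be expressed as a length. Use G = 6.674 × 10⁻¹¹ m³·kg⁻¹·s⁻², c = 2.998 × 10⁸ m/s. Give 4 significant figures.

2.854 × 10¹⁹ m

Time → length via c.
9.52 × 10¹⁰ s × (c) = 2.854 × 10¹⁹ m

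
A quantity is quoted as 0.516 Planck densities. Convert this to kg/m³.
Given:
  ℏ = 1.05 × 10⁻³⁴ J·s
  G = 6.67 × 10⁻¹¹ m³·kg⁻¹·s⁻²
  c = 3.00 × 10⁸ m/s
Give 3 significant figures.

One Planck density: ρ_P = c⁵/(ℏG²) = 5.20 × 10⁹⁶ kg/m³.
0.516 × 5.20 × 10⁹⁶ kg/m³ = 2.68 × 10⁹⁶ kg/m³

2.68 × 10⁹⁶ kg/m³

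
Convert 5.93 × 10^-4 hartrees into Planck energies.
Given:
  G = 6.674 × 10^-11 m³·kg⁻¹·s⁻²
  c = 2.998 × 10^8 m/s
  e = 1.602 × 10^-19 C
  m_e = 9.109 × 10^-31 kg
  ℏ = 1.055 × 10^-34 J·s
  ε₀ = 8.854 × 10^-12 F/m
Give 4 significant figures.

1.320 × 10^-30

hartree: E_h = m_e e⁴/(4πε₀ℏ)² = 4.354 × 10^-18 J
Planck energy: E_P = √(ℏc⁵/G) = 1.957 × 10^9 J
5.93 × 10^-4 × 4.354 × 10^-18 / 1.957 × 10^9 = 1.320 × 10^-30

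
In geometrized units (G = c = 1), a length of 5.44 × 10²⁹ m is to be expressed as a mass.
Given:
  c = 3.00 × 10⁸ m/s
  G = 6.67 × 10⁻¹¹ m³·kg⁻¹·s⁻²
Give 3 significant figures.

7.34 × 10⁵⁶ kg

Length → mass via c²/G.
5.44 × 10²⁹ m × (c²/G) = 7.34 × 10⁵⁶ kg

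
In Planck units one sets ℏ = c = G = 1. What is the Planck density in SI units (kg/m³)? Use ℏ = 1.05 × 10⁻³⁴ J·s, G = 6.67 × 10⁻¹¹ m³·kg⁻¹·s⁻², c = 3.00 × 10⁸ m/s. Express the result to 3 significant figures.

ρ_P = c⁵/(ℏG²)
  = 2.43 × 10⁴² / 4.67 × 10⁻⁵⁵
  = 5.20 × 10⁹⁶ kg/m³

5.20 × 10⁹⁶ kg/m³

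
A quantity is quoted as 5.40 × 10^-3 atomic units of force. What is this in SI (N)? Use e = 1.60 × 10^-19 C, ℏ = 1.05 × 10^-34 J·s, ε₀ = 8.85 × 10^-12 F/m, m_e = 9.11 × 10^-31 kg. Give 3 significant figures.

4.50 × 10^-10 N

One atomic unit of force: F_au = E_h/a₀ = m_e²e⁶/((4πε₀)³ℏ⁴) = 8.33 × 10^-8 N.
5.40 × 10^-3 × 8.33 × 10^-8 N = 4.50 × 10^-10 N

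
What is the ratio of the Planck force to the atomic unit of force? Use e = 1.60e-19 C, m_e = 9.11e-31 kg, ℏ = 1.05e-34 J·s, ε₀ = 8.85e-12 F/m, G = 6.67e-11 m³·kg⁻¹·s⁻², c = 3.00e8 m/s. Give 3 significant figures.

Planck force: F_P = c⁴/G = 1.21e44 N
atomic unit of force: F_au = E_h/a₀ = m_e²e⁶/((4πε₀)³ℏ⁴) = 8.33e-8 N
ratio = 1.21e44 / 8.33e-8 = 1.46e51

1.46e51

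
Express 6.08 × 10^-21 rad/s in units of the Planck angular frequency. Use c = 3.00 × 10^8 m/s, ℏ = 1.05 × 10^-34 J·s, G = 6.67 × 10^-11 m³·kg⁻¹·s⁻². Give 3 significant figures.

3.26 × 10^-64

Planck angular frequency: ω_P = √(c⁵/(ℏG)) = 1.86 × 10^43 rad/s.
6.08 × 10^-21 / 1.86 × 10^43 = 3.26 × 10^-64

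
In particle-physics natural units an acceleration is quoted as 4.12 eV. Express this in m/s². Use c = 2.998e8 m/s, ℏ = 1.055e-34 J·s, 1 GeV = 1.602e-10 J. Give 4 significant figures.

Acceleration is [L]/[T]² = c·[E]/ℏ.
1 GeV → c/ℏ × (1 GeV in J) = 4.552e32 m/s².
Convert the energy scale: 4.12 eV = 4.12e-9 GeV.
Result: 4.12e-9 × 4.552e32 = 1.876e24 m/s².

1.876e24 m/s²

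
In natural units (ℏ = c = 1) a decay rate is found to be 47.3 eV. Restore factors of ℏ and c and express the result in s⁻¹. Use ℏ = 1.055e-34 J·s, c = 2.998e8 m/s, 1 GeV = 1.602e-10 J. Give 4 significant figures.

7.182e16 s⁻¹

A rate is [E]/ℏ; divide by ℏ.
1 GeV → 1/ℏ × (1 GeV in J) = 1.518e24 s⁻¹.
Convert the energy scale: 47.3 eV = 4.73e-8 GeV.
Result: 4.73e-8 × 1.518e24 = 7.182e16 s⁻¹.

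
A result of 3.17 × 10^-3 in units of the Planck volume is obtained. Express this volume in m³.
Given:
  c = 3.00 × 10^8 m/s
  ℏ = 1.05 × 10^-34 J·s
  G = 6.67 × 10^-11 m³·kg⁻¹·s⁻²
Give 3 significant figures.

One Planck volume: V_P = (ℏG/c³)^(3/2) = 4.18 × 10^-105 m³.
3.17 × 10^-3 × 4.18 × 10^-105 m³ = 1.32 × 10^-107 m³

1.32 × 10^-107 m³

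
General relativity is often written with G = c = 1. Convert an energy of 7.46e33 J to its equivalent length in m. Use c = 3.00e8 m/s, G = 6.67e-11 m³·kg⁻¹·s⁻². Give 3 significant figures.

6.14e-11 m

Energy → length via G/c⁴.
7.46e33 J × (G/c⁴) = 6.14e-11 m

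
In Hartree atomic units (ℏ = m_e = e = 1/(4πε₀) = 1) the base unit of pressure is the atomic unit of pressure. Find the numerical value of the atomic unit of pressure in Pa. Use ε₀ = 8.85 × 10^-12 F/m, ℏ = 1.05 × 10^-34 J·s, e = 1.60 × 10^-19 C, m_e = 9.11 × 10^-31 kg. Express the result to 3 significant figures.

3.01 × 10^13 Pa

P_au = E_h/a₀³ = m_e⁴e¹⁰/((4πε₀)⁵ℏ⁸)
E_h = 4.38 × 10^-18 J
a₀ = 5.26 × 10^-11 m
E_h/a₀³ = 3.01 × 10^13 Pa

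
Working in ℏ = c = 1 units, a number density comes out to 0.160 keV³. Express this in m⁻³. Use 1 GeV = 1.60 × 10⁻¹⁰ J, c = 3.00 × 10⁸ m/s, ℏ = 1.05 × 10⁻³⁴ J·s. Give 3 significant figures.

Number density is [L]⁻³ = [E]³/(ℏc)³.
1 GeV³ → 1/(ℏc)³ × (1 GeV in J)³ = 1.31 × 10⁴⁷ m⁻³.
Convert the energy scale: 0.160 keV³ = 1.60 × 10⁻¹⁹ GeV³.
Result: 1.60 × 10⁻¹⁹ × 1.31 × 10⁴⁷ = 2.10 × 10²⁸ m⁻³.

2.10 × 10²⁸ m⁻³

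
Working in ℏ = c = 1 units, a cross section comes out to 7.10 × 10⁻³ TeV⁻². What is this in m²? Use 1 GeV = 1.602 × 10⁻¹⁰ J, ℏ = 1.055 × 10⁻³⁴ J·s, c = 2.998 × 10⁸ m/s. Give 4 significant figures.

2.768 × 10⁻⁴⁰ m²

Area is [L]² = [E]⁻²·(ℏc)²; restore (ℏc)².
1 GeV⁻² → (ℏc)² × (1 GeV in J)⁻² = 3.898 × 10⁻³² m².
Convert the energy scale: 7.10 × 10⁻³ TeV⁻² = 7.10 × 10⁻⁹ GeV⁻².
Result: 7.10 × 10⁻⁹ × 3.898 × 10⁻³² = 2.768 × 10⁻⁴⁰ m².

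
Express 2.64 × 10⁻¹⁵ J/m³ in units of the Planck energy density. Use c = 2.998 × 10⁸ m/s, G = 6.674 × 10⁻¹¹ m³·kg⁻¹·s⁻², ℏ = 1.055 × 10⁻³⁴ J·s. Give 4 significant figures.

Planck energy density: u_P = c⁷/(ℏG²) = 4.632 × 10¹¹³ J/m³.
2.64 × 10⁻¹⁵ / 4.632 × 10¹¹³ = 5.699 × 10⁻¹²⁹

5.699 × 10⁻¹²⁹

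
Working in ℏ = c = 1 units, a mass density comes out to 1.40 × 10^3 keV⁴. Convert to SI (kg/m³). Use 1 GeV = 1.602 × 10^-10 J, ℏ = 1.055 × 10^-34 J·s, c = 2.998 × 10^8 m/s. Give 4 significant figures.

0.3242 kg/m³

Mass density is [E]/(c²[L]³) = [E]⁴/(ℏ³c⁵).
1 GeV⁴ → 1/(ℏ³c⁵) × (1 GeV in J)⁴ = 2.316 × 10^20 kg/m³.
Convert the energy scale: 1.40 × 10^3 keV⁴ = 1.40 × 10^-21 GeV⁴.
Result: 1.40 × 10^-21 × 2.316 × 10^20 = 0.3242 kg/m³.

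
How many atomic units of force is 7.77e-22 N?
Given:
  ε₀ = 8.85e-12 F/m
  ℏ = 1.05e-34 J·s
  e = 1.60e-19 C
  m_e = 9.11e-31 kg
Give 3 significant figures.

9.33e-15

atomic unit of force: F_au = E_h/a₀ = m_e²e⁶/((4πε₀)³ℏ⁴) = 8.33e-8 N.
7.77e-22 / 8.33e-8 = 9.33e-15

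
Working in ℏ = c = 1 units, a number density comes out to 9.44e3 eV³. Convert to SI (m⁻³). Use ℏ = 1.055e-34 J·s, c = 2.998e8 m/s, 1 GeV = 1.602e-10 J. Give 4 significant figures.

1.227e24 m⁻³

Number density is [L]⁻³ = [E]³/(ℏc)³.
1 GeV³ → 1/(ℏc)³ × (1 GeV in J)³ = 1.299e47 m⁻³.
Convert the energy scale: 9.44e3 eV³ = 9.44e-24 GeV³.
Result: 9.44e-24 × 1.299e47 = 1.227e24 m⁻³.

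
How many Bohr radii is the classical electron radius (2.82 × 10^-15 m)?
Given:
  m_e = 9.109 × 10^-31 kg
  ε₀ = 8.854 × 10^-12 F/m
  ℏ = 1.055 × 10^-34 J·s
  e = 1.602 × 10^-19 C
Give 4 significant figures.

5.323 × 10^-5

Bohr radius: a₀ = 4πε₀ℏ²/(m_e e²) = 5.297 × 10^-11 m.
2.82 × 10^-15 / 5.297 × 10^-11 = 5.323 × 10^-5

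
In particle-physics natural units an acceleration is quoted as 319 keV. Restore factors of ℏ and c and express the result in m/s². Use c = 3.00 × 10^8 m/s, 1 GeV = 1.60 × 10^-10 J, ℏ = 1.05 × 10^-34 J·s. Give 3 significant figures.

Acceleration is [L]/[T]² = c·[E]/ℏ.
1 GeV → c/ℏ × (1 GeV in J) = 4.57 × 10^32 m/s².
Convert the energy scale: 319 keV = 3.19 × 10^-4 GeV.
Result: 3.19 × 10^-4 × 4.57 × 10^32 = 1.46 × 10^29 m/s².

1.46 × 10^29 m/s²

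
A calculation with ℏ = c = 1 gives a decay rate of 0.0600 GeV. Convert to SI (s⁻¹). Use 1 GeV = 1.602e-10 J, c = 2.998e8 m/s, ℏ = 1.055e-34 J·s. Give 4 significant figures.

A rate is [E]/ℏ; divide by ℏ.
1 GeV → 1/ℏ × (1 GeV in J) = 1.518e24 s⁻¹.
Result: 0.0600 × 1.518e24 = 9.111e22 s⁻¹.

9.111e22 s⁻¹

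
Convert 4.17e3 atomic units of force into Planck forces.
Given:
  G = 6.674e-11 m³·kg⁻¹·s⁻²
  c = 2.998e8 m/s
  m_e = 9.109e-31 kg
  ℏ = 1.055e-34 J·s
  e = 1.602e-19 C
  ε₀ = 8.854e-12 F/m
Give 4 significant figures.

atomic unit of force: F_au = E_h/a₀ = m_e²e⁶/((4πε₀)³ℏ⁴) = 8.220e-8 N
Planck force: F_P = c⁴/G = 1.210e44 N
4.17e3 × 8.220e-8 / 1.210e44 = 2.832e-48

2.832e-48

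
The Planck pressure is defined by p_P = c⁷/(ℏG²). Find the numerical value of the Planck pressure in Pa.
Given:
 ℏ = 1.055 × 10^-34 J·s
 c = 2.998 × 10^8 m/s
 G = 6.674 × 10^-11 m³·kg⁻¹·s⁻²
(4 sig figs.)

p_P = c⁷/(ℏG²)
  = 2.177 × 10^59 / 4.699 × 10^-55
  = 4.632 × 10^113 Pa

4.632 × 10^113 Pa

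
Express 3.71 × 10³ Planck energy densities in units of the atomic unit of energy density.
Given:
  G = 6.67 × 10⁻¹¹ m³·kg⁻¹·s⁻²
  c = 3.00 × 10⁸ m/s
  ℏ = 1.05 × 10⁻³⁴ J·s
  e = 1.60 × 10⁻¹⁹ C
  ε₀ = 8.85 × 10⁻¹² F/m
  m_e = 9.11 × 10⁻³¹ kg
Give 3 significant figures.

Planck energy density: u_P = c⁷/(ℏG²) = 4.68 × 10¹¹³ J/m³
atomic unit of energy density: u_au = E_h/a₀³ = m_e⁴e¹⁰/((4πε₀)⁵ℏ⁸) = 3.01 × 10¹³ J/m³
3.71 × 10³ × 4.68 × 10¹¹³ / 3.01 × 10¹³ = 5.76 × 10¹⁰³

5.76 × 10¹⁰³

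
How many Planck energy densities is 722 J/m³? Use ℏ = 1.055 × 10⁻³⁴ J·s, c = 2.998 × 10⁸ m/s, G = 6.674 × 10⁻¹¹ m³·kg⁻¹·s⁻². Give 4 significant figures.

1.559 × 10⁻¹¹¹

Planck energy density: u_P = c⁷/(ℏG²) = 4.632 × 10¹¹³ J/m³.
722 / 4.632 × 10¹¹³ = 1.559 × 10⁻¹¹¹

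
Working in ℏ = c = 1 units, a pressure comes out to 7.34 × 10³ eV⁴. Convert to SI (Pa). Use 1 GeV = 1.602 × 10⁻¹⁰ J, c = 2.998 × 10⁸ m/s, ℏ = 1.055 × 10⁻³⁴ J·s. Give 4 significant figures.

1.528 × 10⁵ Pa

Pressure is [E]/[L]³ = [E]⁴/(ℏc)³.
1 GeV⁴ → 1/(ℏc)³ × (1 GeV in J)⁴ = 2.082 × 10³⁷ Pa.
Convert the energy scale: 7.34 × 10³ eV⁴ = 7.34 × 10⁻³³ GeV⁴.
Result: 7.34 × 10⁻³³ × 2.082 × 10³⁷ = 1.528 × 10⁵ Pa.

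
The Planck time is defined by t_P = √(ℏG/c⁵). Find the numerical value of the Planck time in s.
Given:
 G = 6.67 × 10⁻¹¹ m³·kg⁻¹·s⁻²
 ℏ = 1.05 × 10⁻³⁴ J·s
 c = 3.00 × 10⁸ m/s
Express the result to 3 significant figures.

5.37 × 10⁻⁴⁴ s

t_P = √(ℏG/c⁵)
  = √(2.88 × 10⁻⁸⁷)
  = 5.37 × 10⁻⁴⁴ s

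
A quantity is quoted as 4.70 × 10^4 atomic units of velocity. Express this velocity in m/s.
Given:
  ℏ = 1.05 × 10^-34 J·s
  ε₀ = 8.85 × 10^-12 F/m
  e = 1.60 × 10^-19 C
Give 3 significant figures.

One atomic unit of velocity: v_au = e²/(4πε₀ℏ) = 2.19 × 10^6 m/s.
4.70 × 10^4 × 2.19 × 10^6 m/s = 1.03 × 10^11 m/s

1.03 × 10^11 m/s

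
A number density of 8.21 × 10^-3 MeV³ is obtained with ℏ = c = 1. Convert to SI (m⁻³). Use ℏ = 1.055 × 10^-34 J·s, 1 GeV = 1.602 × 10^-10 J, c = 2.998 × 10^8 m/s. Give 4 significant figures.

Number density is [L]⁻³ = [E]³/(ℏc)³.
1 GeV³ → 1/(ℏc)³ × (1 GeV in J)³ = 1.299 × 10^47 m⁻³.
Convert the energy scale: 8.21 × 10^-3 MeV³ = 8.21 × 10^-12 GeV³.
Result: 8.21 × 10^-12 × 1.299 × 10^47 = 1.067 × 10^36 m⁻³.

1.067 × 10^36 m⁻³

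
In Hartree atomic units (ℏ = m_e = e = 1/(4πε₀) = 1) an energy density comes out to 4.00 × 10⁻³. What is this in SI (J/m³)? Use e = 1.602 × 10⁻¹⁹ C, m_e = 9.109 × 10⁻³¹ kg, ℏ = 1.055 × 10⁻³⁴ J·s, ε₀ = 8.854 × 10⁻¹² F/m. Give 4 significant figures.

One atomic unit of energy density: u_au = E_h/a₀³ = m_e⁴e¹⁰/((4πε₀)⁵ℏ⁸) = 2.929 × 10¹³ J/m³.
4.00 × 10⁻³ × 2.929 × 10¹³ J/m³ = 1.172 × 10¹¹ J/m³

1.172 × 10¹¹ J/m³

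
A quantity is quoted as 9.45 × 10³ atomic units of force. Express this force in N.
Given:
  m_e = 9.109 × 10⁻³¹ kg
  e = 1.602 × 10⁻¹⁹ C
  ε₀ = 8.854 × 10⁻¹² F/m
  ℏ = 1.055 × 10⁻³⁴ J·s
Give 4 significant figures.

One atomic unit of force: F_au = E_h/a₀ = m_e²e⁶/((4πε₀)³ℏ⁴) = 8.220 × 10⁻⁸ N.
9.45 × 10³ × 8.220 × 10⁻⁸ N = 7.768 × 10⁻⁴ N

7.768 × 10⁻⁴ N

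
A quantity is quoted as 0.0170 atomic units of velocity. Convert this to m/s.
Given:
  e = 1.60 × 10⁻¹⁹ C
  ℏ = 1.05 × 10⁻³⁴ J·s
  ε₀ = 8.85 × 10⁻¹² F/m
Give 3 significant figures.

3.73 × 10⁴ m/s

One atomic unit of velocity: v_au = e²/(4πε₀ℏ) = 2.19 × 10⁶ m/s.
0.0170 × 2.19 × 10⁶ m/s = 3.73 × 10⁴ m/s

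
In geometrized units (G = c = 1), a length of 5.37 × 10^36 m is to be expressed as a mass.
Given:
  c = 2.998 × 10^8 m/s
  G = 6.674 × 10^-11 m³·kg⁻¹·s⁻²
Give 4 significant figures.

7.232 × 10^63 kg

Length → mass via c²/G.
5.37 × 10^36 m × (c²/G) = 7.232 × 10^63 kg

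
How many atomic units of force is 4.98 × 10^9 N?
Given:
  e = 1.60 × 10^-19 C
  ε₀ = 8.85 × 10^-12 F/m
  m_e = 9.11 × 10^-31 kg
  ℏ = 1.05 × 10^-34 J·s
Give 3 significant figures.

5.98 × 10^16

atomic unit of force: F_au = E_h/a₀ = m_e²e⁶/((4πε₀)³ℏ⁴) = 8.33 × 10^-8 N.
4.98 × 10^9 / 8.33 × 10^-8 = 5.98 × 10^16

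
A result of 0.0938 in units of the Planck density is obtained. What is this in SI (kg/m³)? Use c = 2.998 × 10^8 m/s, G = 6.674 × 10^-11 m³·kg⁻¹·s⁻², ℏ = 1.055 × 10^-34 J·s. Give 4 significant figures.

4.834 × 10^95 kg/m³

One Planck density: ρ_P = c⁵/(ℏG²) = 5.154 × 10^96 kg/m³.
0.0938 × 5.154 × 10^96 kg/m³ = 4.834 × 10^95 kg/m³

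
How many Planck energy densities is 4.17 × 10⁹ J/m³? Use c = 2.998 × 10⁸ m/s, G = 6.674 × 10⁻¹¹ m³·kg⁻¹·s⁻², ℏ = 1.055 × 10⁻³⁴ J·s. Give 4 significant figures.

9.002 × 10⁻¹⁰⁵

Planck energy density: u_P = c⁷/(ℏG²) = 4.632 × 10¹¹³ J/m³.
4.17 × 10⁹ / 4.632 × 10¹¹³ = 9.002 × 10⁻¹⁰⁵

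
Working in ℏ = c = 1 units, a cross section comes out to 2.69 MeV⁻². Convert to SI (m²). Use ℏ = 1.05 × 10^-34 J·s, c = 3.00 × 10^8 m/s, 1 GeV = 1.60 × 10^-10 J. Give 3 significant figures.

Area is [L]² = [E]⁻²·(ℏc)²; restore (ℏc)².
1 GeV⁻² → (ℏc)² × (1 GeV in J)⁻² = 3.88 × 10^-32 m².
Convert the energy scale: 2.69 MeV⁻² = 2.69 × 10^6 GeV⁻².
Result: 2.69 × 10^6 × 3.88 × 10^-32 = 1.04 × 10^-25 m².

1.04 × 10^-25 m²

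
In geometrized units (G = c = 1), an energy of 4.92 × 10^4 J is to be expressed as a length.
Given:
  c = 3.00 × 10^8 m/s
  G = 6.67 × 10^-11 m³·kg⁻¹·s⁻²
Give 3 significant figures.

4.05 × 10^-40 m

Energy → length via G/c⁴.
4.92 × 10^4 J × (G/c⁴) = 4.05 × 10^-40 m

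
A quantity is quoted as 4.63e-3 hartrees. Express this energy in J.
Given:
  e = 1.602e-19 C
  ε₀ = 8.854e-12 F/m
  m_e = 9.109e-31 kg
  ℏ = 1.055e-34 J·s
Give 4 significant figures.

One hartree: E_h = m_e e⁴/(4πε₀ℏ)² = 4.354e-18 J.
4.63e-3 × 4.354e-18 J = 2.016e-20 J

2.016e-20 J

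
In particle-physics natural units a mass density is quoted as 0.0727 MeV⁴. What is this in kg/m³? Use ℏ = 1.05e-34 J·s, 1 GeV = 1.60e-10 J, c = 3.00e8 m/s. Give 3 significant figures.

1.69e7 kg/m³

Mass density is [E]/(c²[L]³) = [E]⁴/(ℏ³c⁵).
1 GeV⁴ → 1/(ℏ³c⁵) × (1 GeV in J)⁴ = 2.33e20 kg/m³.
Convert the energy scale: 0.0727 MeV⁴ = 7.27e-14 GeV⁴.
Result: 7.27e-14 × 2.33e20 = 1.69e7 kg/m³.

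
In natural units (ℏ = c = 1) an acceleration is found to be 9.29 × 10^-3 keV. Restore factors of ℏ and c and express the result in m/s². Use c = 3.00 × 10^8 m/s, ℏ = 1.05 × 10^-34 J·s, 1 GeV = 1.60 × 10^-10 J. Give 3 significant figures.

Acceleration is [L]/[T]² = c·[E]/ℏ.
1 GeV → c/ℏ × (1 GeV in J) = 4.57 × 10^32 m/s².
Convert the energy scale: 9.29 × 10^-3 keV = 9.29 × 10^-9 GeV.
Result: 9.29 × 10^-9 × 4.57 × 10^32 = 4.25 × 10^24 m/s².

4.25 × 10^24 m/s²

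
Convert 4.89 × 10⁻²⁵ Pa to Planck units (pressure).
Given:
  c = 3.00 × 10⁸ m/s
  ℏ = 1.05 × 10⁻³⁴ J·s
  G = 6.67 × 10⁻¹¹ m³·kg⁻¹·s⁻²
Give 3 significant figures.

1.04 × 10⁻¹³⁸

Planck pressure: p_P = c⁷/(ℏG²) = 4.68 × 10¹¹³ Pa.
4.89 × 10⁻²⁵ / 4.68 × 10¹¹³ = 1.04 × 10⁻¹³⁸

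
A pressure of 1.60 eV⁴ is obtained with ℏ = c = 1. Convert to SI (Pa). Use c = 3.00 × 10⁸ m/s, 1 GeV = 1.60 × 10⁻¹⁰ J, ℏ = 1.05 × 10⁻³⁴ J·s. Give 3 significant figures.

33.5 Pa

Pressure is [E]/[L]³ = [E]⁴/(ℏc)³.
1 GeV⁴ → 1/(ℏc)³ × (1 GeV in J)⁴ = 2.10 × 10³⁷ Pa.
Convert the energy scale: 1.60 eV⁴ = 1.60 × 10⁻³⁶ GeV⁴.
Result: 1.60 × 10⁻³⁶ × 2.10 × 10³⁷ = 33.5 Pa.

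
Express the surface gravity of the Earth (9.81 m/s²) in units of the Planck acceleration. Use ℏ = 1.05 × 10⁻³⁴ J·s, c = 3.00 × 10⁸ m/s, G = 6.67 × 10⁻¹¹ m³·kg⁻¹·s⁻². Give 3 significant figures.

1.76 × 10⁻⁵¹

Planck acceleration: a_P = √(c⁷/(ℏG)) = 5.59 × 10⁵¹ m/s².
9.81 / 5.59 × 10⁵¹ = 1.76 × 10⁻⁵¹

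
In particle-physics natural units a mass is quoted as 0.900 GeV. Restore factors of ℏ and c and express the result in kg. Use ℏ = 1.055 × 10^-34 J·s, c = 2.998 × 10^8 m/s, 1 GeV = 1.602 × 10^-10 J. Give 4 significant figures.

1.604 × 10^-27 kg

Mass is [E]/c²; divide by c².
1 GeV → 1/c² × (1 GeV in J) = 1.782 × 10^-27 kg.
Result: 0.900 × 1.782 × 10^-27 = 1.604 × 10^-27 kg.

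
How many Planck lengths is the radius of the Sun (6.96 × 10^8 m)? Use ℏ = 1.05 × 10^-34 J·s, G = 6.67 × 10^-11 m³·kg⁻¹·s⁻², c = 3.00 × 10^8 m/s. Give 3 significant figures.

4.32 × 10^43

Planck length: ℓ_P = √(ℏG/c³) = 1.61 × 10^-35 m.
6.96 × 10^8 / 1.61 × 10^-35 = 4.32 × 10^43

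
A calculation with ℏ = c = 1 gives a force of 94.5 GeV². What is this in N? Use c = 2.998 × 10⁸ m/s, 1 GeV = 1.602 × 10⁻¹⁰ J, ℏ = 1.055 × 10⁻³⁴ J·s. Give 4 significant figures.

7.668 × 10⁷ N

Force is [E]/[L] = [E]²/(ℏc); restore (ℏc)⁻¹.
1 GeV² → 1/(ℏc) × (1 GeV in J)² = 8.114 × 10⁵ N.
Result: 94.5 × 8.114 × 10⁵ = 7.668 × 10⁷ N.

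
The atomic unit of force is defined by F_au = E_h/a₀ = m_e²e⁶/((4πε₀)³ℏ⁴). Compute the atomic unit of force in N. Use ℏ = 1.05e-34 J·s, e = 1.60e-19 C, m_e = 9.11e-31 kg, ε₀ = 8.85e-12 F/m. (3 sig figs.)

F_au = E_h/a₀ = m_e²e⁶/((4πε₀)³ℏ⁴)
E_h = 4.38e-18 J
a₀ = 5.26e-11 m
E_h/a₀ = 8.33e-8 N

8.33e-8 N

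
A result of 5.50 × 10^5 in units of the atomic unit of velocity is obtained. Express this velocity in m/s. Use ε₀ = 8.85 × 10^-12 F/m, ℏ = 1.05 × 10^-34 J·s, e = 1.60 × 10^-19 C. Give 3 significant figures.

1.21 × 10^12 m/s

One atomic unit of velocity: v_au = e²/(4πε₀ℏ) = 2.19 × 10^6 m/s.
5.50 × 10^5 × 2.19 × 10^6 m/s = 1.21 × 10^12 m/s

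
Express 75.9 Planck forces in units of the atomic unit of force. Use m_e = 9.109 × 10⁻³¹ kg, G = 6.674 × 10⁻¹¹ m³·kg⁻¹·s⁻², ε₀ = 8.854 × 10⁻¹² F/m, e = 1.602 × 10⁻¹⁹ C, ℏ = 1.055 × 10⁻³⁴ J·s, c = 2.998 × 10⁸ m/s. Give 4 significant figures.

Planck force: F_P = c⁴/G = 1.210 × 10⁴⁴ N
atomic unit of force: F_au = E_h/a₀ = m_e²e⁶/((4πε₀)³ℏ⁴) = 8.220 × 10⁻⁸ N
75.9 × 1.210 × 10⁴⁴ / 8.220 × 10⁻⁸ = 1.118 × 10⁵³

1.118 × 10⁵³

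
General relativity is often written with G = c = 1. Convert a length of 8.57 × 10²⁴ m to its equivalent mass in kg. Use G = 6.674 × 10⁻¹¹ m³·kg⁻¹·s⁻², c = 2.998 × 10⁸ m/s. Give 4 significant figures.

1.154 × 10⁵² kg

Length → mass via c²/G.
8.57 × 10²⁴ m × (c²/G) = 1.154 × 10⁵² kg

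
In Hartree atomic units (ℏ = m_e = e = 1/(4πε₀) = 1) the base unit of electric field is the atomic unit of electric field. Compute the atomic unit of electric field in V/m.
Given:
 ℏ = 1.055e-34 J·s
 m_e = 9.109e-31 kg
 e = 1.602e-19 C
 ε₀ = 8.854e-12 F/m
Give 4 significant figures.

E_au = E_h/(e a₀) = m_e²e⁵/((4πε₀)³ℏ⁴)
E_h = 4.354e-18 J
a₀ = 5.297e-11 m
E_h/(e·a₀) = 5.131e11 V/m

5.131e11 V/m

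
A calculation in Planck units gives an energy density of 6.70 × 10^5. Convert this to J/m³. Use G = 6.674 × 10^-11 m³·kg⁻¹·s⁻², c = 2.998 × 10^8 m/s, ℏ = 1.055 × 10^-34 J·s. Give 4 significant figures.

One Planck energy density: u_P = c⁷/(ℏG²) = 4.632 × 10^113 J/m³.
6.70 × 10^5 × 4.632 × 10^113 J/m³ = 3.104 × 10^119 J/m³

3.104 × 10^119 J/m³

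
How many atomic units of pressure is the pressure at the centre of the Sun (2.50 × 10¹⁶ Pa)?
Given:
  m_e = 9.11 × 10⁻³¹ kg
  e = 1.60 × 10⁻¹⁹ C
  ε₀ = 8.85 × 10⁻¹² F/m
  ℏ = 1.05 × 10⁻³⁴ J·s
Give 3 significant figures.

atomic unit of pressure: P_au = E_h/a₀³ = m_e⁴e¹⁰/((4πε₀)⁵ℏ⁸) = 3.01 × 10¹³ Pa.
2.50 × 10¹⁶ / 3.01 × 10¹³ = 830

830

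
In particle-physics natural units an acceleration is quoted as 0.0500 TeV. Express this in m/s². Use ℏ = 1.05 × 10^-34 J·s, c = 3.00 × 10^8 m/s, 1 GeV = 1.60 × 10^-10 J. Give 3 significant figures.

2.29 × 10^34 m/s²

Acceleration is [L]/[T]² = c·[E]/ℏ.
1 GeV → c/ℏ × (1 GeV in J) = 4.57 × 10^32 m/s².
Convert the energy scale: 0.0500 TeV = 50 GeV.
Result: 50 × 4.57 × 10^32 = 2.29 × 10^34 m/s².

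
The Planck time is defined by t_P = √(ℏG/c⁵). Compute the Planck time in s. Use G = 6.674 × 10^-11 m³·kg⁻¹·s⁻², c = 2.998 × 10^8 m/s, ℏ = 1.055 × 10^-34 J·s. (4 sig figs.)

5.392 × 10^-44 s

t_P = √(ℏG/c⁵)
  = √(2.907 × 10^-87)
  = 5.392 × 10^-44 s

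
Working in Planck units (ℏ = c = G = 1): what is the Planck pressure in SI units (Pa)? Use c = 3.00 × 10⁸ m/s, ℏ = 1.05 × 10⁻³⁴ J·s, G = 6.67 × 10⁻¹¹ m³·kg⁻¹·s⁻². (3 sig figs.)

From ℏ = c = G = 1 the pressure scale is p_P = c⁷/(ℏG²).
  = 2.19 × 10⁵⁹ / 4.67 × 10⁻⁵⁵
  = 4.68 × 10¹¹³ Pa

4.68 × 10¹¹³ Pa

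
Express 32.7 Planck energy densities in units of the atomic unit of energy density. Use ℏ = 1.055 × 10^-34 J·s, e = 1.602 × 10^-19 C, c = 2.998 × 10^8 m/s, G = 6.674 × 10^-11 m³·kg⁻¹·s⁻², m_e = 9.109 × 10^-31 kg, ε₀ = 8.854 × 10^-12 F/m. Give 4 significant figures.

Planck energy density: u_P = c⁷/(ℏG²) = 4.632 × 10^113 J/m³
atomic unit of energy density: u_au = E_h/a₀³ = m_e⁴e¹⁰/((4πε₀)⁵ℏ⁸) = 2.929 × 10^13 J/m³
32.7 × 4.632 × 10^113 / 2.929 × 10^13 = 5.171 × 10^101

5.171 × 10^101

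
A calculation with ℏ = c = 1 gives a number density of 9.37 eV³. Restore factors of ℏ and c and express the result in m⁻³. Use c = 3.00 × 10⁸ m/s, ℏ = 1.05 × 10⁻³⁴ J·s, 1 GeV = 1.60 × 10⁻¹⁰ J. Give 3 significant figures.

1.23 × 10²¹ m⁻³

Number density is [L]⁻³ = [E]³/(ℏc)³.
1 GeV³ → 1/(ℏc)³ × (1 GeV in J)³ = 1.31 × 10⁴⁷ m⁻³.
Convert the energy scale: 9.37 eV³ = 9.37 × 10⁻²⁷ GeV³.
Result: 9.37 × 10⁻²⁷ × 1.31 × 10⁴⁷ = 1.23 × 10²¹ m⁻³.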